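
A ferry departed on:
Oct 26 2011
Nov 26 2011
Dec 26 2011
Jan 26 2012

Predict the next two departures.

The day-of-month is always 26 (31, 30, 31 days between events).
So this recurs on the 26th of each month.
February 2012: Feb 26 2012.
Next: March 2012 → Mar 26 2012.

Feb 26 2012, Mar 26 2012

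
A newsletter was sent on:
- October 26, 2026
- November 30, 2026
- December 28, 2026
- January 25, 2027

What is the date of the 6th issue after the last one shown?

July 26, 2027

Every date is a Monday; gaps 35, 28, 28 days.
Each is the last Monday of its month (at least one falls on the 29th or later, ruling out '4th Monday').
February 2027 ends with Monday February 22, 2027.
Last Monday of March 2027: March 29, 2027.
April 2027 ends with Monday April 26, 2027.
Last Monday of May 2027: May 31, 2027.
Last Monday of June 2027: June 28, 2027.
July 2027 ends with Monday July 26, 2027.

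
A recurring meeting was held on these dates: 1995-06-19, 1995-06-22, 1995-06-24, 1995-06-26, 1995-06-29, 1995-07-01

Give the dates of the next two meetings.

Gaps: 3, 2, 2, 3, 2 days — not constant, but cyclic with period 3.
The events fall on every Monday, Thursday and Saturday.
Next Monday: 1995-07-03.
The following Thursday is 1995-07-06.

1995-07-03, 1995-07-06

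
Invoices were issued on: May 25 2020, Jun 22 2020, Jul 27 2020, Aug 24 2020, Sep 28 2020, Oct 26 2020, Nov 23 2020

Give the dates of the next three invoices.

Dec 28 2020, Jan 25 2021, Feb 22 2021

These are Mondays at 28- or 35-day spacing (28, 35, 28, 35, 28, 28).
The pattern: 4th Monday of the month.
December 2020 — 4th Monday is Dec 28 2020.
4th Monday of January 2021: Jan 25 2021.
4th Monday of February 2021: Feb 22 2021.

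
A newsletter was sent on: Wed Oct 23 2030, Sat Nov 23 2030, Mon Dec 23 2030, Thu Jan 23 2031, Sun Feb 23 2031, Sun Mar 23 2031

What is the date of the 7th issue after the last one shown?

The day-of-month is always 23 (31, 30, 31, 31, 28 days between events).
So this recurs on the 23rd of each month.
April 2031: Wed Apr 23 2031.
May 2031: Fri May 23 2031.
June 2031: Mon Jun 23 2031.
July 2031: Wed Jul 23 2031.
August 2031: Sat Aug 23 2031.
September 2031: Tue Sep 23 2031.
Next: October 2031 → Thu Oct 23 2031.

Thu Oct 23 2031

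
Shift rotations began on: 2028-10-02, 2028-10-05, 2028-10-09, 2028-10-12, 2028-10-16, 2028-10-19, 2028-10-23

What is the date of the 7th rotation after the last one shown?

Every event lands on a Monday or Thursday (gaps cycle 3, 4, 3, 4, 3, 4).
So the schedule is: every Monday and Thursday.
Next Thursday: 2028-10-26.
Next Monday: 2028-10-30.
The following Thursday is 2028-11-02.
Next Monday: 2028-11-06.
Next Thursday: 2028-11-09.
The following Monday is 2028-11-13.
Next Thursday: 2028-11-16.

2028-11-16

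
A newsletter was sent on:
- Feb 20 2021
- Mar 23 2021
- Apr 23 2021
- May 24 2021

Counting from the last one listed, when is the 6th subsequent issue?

Nov 26 2021

Gaps between consecutive events: 31, 31, 31 days — a constant 31-day interval.
May 24 2021 + 31 days = Jun 24 2021.
Jun 24 2021 + 31 days = Jul 25 2021.
Jul 25 2021 + 31 days = Aug 25 2021.
Aug 25 2021 + 31 days = Sep 25 2021.
Sep 25 2021 + 31 days = Oct 26 2021.
Oct 26 2021 + 31 days = Nov 26 2021.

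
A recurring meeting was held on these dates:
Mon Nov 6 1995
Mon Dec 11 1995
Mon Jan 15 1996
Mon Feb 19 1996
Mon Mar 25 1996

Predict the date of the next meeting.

The spacing is 35, 35, 35, 35 days — always 35 days.
Mon Mar 25 1996 + 35 days = Mon Apr 29 1996.

Mon Apr 29 1996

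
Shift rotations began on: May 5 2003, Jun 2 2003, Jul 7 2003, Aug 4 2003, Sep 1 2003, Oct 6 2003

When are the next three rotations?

Nov 3 2003, Dec 1 2003, Jan 5 2004

All dates are Mondays, 28, 35, 28, 28, 35 days apart.
Specifically, the 1st Monday of each month.
November 2003 — 1st Monday is Nov 3 2003.
December 2003 — 1st Monday is Dec 1 2003.
1st Monday of January 2004: Jan 5 2004.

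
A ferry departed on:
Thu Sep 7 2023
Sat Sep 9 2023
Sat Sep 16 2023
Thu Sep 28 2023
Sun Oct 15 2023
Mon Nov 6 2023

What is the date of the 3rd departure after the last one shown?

The spacing grows by 5 each time: 2, 7, 12, 17, 22 days.
Next gap: 27 days. Mon Nov 6 2023 + 27 days = Sun Dec 3 2023.
Next gap: 32 days. Sun Dec 3 2023 + 32 days = Thu Jan 4 2024.
Next gap: 37 days. Thu Jan 4 2024 + 37 days = Sat Feb 10 2024.

Sat Feb 10 2024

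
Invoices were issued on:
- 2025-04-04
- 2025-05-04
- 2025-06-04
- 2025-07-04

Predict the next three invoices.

Each date is the 4th; the gaps (30, 31, 30) track the month lengths.
The rule is the 4th of each month.
Next: August 2025 → 2025-08-04.
September 2025: 2025-09-04.
Next: October 2025 → 2025-10-04.

2025-08-04, 2025-09-04, 2025-10-04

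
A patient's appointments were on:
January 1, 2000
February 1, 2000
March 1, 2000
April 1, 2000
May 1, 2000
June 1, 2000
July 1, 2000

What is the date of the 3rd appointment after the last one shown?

October 1, 2000

Each date is the 1st; the gaps (31, 29, 31, 30, 31, 30) track the month lengths.
The rule is the 1st of each month.
August 2000: August 1, 2000.
Next: September 2000 → September 1, 2000.
October 2000: October 1, 2000.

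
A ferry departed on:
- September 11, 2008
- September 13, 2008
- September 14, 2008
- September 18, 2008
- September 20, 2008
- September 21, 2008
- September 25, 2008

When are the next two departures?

Gaps: 2, 1, 4, 2, 1, 4 days — not constant, but cyclic with period 3.
The events fall on every Thursday, Saturday and Sunday.
Next Saturday: September 27, 2008.
Next Sunday: September 28, 2008.

September 27, 2008; September 28, 2008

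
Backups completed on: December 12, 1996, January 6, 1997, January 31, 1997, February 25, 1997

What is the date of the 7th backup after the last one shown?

August 19, 1997

Gaps between consecutive events: 25, 25, 25 days — a constant 25-day interval.
February 25, 1997 + 25 days = March 22, 1997.
March 22, 1997 + 25 days = April 16, 1997.
April 16, 1997 + 25 days = May 11, 1997.
May 11, 1997 + 25 days = June 5, 1997.
June 5, 1997 + 25 days = June 30, 1997.
June 30, 1997 + 25 days = July 25, 1997.
July 25, 1997 + 25 days = August 19, 1997.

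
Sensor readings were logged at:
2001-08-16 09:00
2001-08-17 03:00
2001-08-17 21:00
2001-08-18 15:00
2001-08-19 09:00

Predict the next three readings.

The interval is a steady 18 hours (18, 18, 18, 18).
2001-08-19 09:00 + 18 h = 2001-08-20 03:00.
2001-08-20 03:00 + 18 h = 2001-08-20 21:00.
2001-08-20 21:00 + 18 h = 2001-08-21 15:00.

2001-08-20 03:00, 2001-08-20 21:00, 2001-08-21 15:00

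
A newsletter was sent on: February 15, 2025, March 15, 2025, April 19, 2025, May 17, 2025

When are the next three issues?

Gaps: 28, 35, 28 days — a mix of 28 and 35. Every date is a Saturday.
Each is the 3rd Saturday of its month.
June 2025 — 3rd Saturday is June 21, 2025.
July 2025 — 3rd Saturday is July 19, 2025.
August 2025 — 3rd Saturday is August 16, 2025.

June 21, 2025; July 19, 2025; August 16, 2025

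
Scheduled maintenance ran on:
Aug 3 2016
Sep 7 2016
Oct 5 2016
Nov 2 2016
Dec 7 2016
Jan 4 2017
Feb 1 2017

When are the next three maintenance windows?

Mar 1 2017, Apr 5 2017, May 3 2017

Gaps: 35, 28, 28, 35, 28, 28 days — a mix of 28 and 35. Every date is a Wednesday.
Each is the 1st Wednesday of its month.
March 2017 — 1st Wednesday is Mar 1 2017.
April 2017 — 1st Wednesday is Apr 5 2017.
May 2017 — 1st Wednesday is May 3 2017.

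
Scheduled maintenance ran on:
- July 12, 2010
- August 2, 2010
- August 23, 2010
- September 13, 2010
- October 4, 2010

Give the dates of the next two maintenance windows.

October 25, 2010; November 15, 2010

Every event comes 21 days after the last (21, 21, 21, 21).
October 4, 2010 + 21 days = October 25, 2010.
October 25, 2010 + 21 days = November 15, 2010.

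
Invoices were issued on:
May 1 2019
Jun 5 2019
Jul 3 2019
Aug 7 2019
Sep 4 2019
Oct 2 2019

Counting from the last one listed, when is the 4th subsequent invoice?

Gaps: 35, 28, 35, 28, 28 days — a mix of 28 and 35. Every date is a Wednesday.
Each is the 1st Wednesday of its month.
1st Wednesday of November 2019: Nov 6 2019.
1st Wednesday of December 2019: Dec 4 2019.
1st Wednesday of January 2020: Jan 1 2020.
February 2020 — 1st Wednesday is Feb 5 2020.

Feb 5 2020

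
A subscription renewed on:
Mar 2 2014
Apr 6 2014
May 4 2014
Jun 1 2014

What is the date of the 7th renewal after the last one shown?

Jan 4 2015

These are Sundays at 28- or 35-day spacing (35, 28, 28).
The pattern: 1st Sunday of the month.
July 2014 — 1st Sunday is Jul 6 2014.
August 2014 — 1st Sunday is Aug 3 2014.
September 2014 — 1st Sunday is Sep 7 2014.
October 2014 — 1st Sunday is Oct 5 2014.
1st Sunday of November 2014: Nov 2 2014.
1st Sunday of December 2014: Dec 7 2014.
1st Sunday of January 2015: Jan 4 2015.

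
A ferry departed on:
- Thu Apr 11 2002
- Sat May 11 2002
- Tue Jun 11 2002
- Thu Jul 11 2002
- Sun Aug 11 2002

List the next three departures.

Gaps: 30, 31, 30, 31 days — not constant. Every event is on the 11th of the month.
Pattern: the 11th of each month.
September 2002: Wed Sep 11 2002.
October 2002: Fri Oct 11 2002.
November 2002: Mon Nov 11 2002.

Wed Sep 11 2002, Fri Oct 11 2002, Mon Nov 11 2002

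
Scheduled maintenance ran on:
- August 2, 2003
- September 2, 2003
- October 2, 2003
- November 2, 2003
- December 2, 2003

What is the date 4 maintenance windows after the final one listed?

Gaps: 31, 30, 31, 30 days — not constant. Every event is on the 2nd of the month.
Pattern: the 2nd of each month.
Next: January 2004 → January 2, 2004.
February 2004: February 2, 2004.
Next: March 2004 → March 2, 2004.
Next: April 2004 → April 2, 2004.

April 2, 2004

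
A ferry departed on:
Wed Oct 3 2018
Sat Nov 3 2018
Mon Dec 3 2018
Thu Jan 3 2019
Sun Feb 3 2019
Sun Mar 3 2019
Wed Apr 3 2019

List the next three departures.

Fri May 3 2019, Mon Jun 3 2019, Wed Jul 3 2019

Each date is the 3rd; the gaps (31, 30, 31, 31, 28, 31) track the month lengths.
The rule is the 3rd of each month.
May 2019: Fri May 3 2019.
June 2019: Mon Jun 3 2019.
Next: July 2019 → Wed Jul 3 2019.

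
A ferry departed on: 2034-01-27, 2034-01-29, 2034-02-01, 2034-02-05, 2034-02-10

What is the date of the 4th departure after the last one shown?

2034-03-12

The spacing grows by 1 each time: 2, 3, 4, 5 days.
Next gap: 6 days. 2034-02-10 + 6 days = 2034-02-16.
Next gap: 7 days. 2034-02-16 + 7 days = 2034-02-23.
Next gap: 8 days. 2034-02-23 + 8 days = 2034-03-03.
Next gap: 9 days. 2034-03-03 + 9 days = 2034-03-12.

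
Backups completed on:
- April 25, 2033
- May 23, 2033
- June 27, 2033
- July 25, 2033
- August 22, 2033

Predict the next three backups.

These are Mondays at 28- or 35-day spacing (28, 35, 28, 28).
The pattern: 4th Monday of the month.
September 2033 — 4th Monday is September 26, 2033.
October 2033 — 4th Monday is October 24, 2033.
4th Monday of November 2033: November 28, 2033.

September 26, 2033; October 24, 2033; November 28, 2033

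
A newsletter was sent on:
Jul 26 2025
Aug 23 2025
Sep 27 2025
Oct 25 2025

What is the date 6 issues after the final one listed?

These are Saturdays at 28- or 35-day spacing (28, 35, 28).
The pattern: 4th Saturday of the month.
4th Saturday of November 2025: Nov 22 2025.
December 2025 — 4th Saturday is Dec 27 2025.
4th Saturday of January 2026: Jan 24 2026.
February 2026 — 4th Saturday is Feb 28 2026.
March 2026 — 4th Saturday is Mar 28 2026.
4th Saturday of April 2026: Apr 25 2026.

Apr 25 2026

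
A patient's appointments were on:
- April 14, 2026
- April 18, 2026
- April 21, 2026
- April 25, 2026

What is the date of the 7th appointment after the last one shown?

Every event lands on a Tuesday or Saturday (gaps cycle 4, 3, 4).
So the schedule is: every Tuesday and Saturday.
Next Tuesday: April 28, 2026.
The following Saturday is May 2, 2026.
Next Tuesday: May 5, 2026.
Next Saturday: May 9, 2026.
Next Tuesday: May 12, 2026.
Next Saturday: May 16, 2026.
Next Tuesday: May 19, 2026.

May 19, 2026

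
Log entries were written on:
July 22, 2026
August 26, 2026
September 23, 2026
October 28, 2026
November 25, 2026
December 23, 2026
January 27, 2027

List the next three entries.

February 24, 2027; March 24, 2027; April 28, 2027

These are Wednesdays at 28- or 35-day spacing (35, 28, 35, 28, 28, 35).
The pattern: 4th Wednesday of the month.
February 2027 — 4th Wednesday is February 24, 2027.
March 2027 — 4th Wednesday is March 24, 2027.
4th Wednesday of April 2027: April 28, 2027.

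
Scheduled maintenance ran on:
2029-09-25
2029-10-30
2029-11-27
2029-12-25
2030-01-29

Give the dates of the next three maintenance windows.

2030-02-26, 2030-03-26, 2030-04-30

All Tuesdays; the gaps (35, 28, 28, 35) vary with month length.
This is the last Tuesday of each month.
Last Tuesday of February 2030: 2030-02-26.
Last Tuesday of March 2030: 2030-03-26.
April 2030 ends with Tuesday 2030-04-30.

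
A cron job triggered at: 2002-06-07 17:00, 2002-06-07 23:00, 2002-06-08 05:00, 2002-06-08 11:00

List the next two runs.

2002-06-08 17:00, 2002-06-08 23:00

Gaps: 6, 6, 6 hours — each event is 6 hours after the previous one.
2002-06-08 11:00 + 6 h = 2002-06-08 17:00.
2002-06-08 17:00 + 6 h = 2002-06-08 23:00.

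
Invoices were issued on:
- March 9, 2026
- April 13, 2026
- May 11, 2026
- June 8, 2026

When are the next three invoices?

July 13, 2026; August 10, 2026; September 14, 2026

Gaps: 35, 28, 28 days — a mix of 28 and 35. Every date is a Monday.
Each is the 2nd Monday of its month.
July 2026 — 2nd Monday is July 13, 2026.
2nd Monday of August 2026: August 10, 2026.
2nd Monday of September 2026: September 14, 2026.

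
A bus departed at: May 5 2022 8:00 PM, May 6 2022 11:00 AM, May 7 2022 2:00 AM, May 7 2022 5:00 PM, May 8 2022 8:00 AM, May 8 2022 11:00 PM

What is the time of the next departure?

Gaps: 15, 15, 15, 15, 15 hours — each event is 15 hours after the previous one.
May 8 2022 11:00 PM + 15 h = May 9 2022 2:00 PM.

May 9 2022 2:00 PM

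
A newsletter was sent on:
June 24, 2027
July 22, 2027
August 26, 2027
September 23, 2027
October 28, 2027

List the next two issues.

All dates are Thursdays, 28, 35, 28, 35 days apart.
Specifically, the 4th Thursday of each month.
4th Thursday of November 2027: November 25, 2027.
4th Thursday of December 2027: December 23, 2027.

November 25, 2027; December 23, 2027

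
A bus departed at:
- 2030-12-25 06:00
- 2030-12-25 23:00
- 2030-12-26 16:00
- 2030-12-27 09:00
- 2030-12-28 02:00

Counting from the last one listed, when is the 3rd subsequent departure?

Gaps: 17, 17, 17, 17 hours — each event is 17 hours after the previous one.
2030-12-28 02:00 + 17 h = 2030-12-28 19:00.
2030-12-28 19:00 + 17 h = 2030-12-29 12:00.
2030-12-29 12:00 + 17 h = 2030-12-30 05:00.

2030-12-30 05:00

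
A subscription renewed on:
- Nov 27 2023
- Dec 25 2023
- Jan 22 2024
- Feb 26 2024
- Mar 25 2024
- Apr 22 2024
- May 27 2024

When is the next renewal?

Jun 24 2024

These are Mondays at 28- or 35-day spacing (28, 28, 35, 28, 28, 35).
The pattern: 4th Monday of the month.
4th Monday of June 2024: Jun 24 2024.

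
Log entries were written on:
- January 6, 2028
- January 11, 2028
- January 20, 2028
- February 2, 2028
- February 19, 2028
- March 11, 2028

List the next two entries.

April 5, 2028; May 4, 2028

Gaps: 5, 9, 13, 17, 21 days — each gap is 4 larger than the previous one.
Next gap: 25 days. March 11, 2028 + 25 days = April 5, 2028.
Next gap: 29 days. April 5, 2028 + 29 days = May 4, 2028.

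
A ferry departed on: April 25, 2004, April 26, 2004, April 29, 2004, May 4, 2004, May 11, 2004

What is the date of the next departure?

May 20, 2004

The spacing grows by 2 each time: 1, 3, 5, 7 days.
Next gap: 9 days. May 11, 2004 + 9 days = May 20, 2004.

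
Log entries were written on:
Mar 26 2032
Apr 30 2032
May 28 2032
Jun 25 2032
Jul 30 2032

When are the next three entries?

Every date is a Friday; gaps 35, 28, 28, 35 days.
Each is the last Friday of its month (at least one falls on the 29th or later, ruling out '4th Friday').
Last Friday of August 2032: Aug 27 2032.
September 2032 ends with Friday Sep 24 2032.
Last Friday of October 2032: Oct 29 2032.

Aug 27 2032, Sep 24 2032, Oct 29 2032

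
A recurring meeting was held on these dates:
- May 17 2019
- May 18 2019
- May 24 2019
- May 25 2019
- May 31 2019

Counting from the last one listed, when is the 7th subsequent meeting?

Jun 22 2019

Every event lands on a Friday or Saturday (gaps cycle 1, 6, 1, 6).
So the schedule is: every Friday and Saturday.
The following Saturday is Jun 1 2019.
Next Friday: Jun 7 2019.
The following Saturday is Jun 8 2019.
Next Friday: Jun 14 2019.
The following Saturday is Jun 15 2019.
The following Friday is Jun 21 2019.
The following Saturday is Jun 22 2019.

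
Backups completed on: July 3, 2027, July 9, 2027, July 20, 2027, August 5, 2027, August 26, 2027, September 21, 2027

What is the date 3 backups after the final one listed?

Gaps: 6, 11, 16, 21, 26 days — each gap is 5 larger than the previous one.
Next gap: 31 days. September 21, 2027 + 31 days = October 22, 2027.
Next gap: 36 days. October 22, 2027 + 36 days = November 27, 2027.
Next gap: 41 days. November 27, 2027 + 41 days = January 7, 2028.

January 7, 2028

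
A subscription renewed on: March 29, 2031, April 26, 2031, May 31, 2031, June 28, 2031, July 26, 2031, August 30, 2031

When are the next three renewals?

Every date is a Saturday; gaps 28, 35, 28, 28, 35 days.
Each is the last Saturday of its month (at least one falls on the 29th or later, ruling out '4th Saturday').
September 2031 ends with Saturday September 27, 2031.
October 2031 ends with Saturday October 25, 2031.
November 2031 ends with Saturday November 29, 2031.

September 27, 2031; October 25, 2031; November 29, 2031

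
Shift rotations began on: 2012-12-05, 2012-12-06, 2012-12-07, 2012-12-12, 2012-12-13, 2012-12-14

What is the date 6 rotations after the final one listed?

Gaps: 1, 1, 5, 1, 1 days — not constant, but cyclic with period 3.
The events fall on every Wednesday, Thursday and Friday.
Next Wednesday: 2012-12-19.
Next Thursday: 2012-12-20.
The following Friday is 2012-12-21.
Next Wednesday: 2012-12-26.
Next Thursday: 2012-12-27.
Next Friday: 2012-12-28.

2012-12-28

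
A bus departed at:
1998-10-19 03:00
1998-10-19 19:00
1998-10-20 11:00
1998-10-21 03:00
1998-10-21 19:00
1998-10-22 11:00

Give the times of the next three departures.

1998-10-23 03:00, 1998-10-23 19:00, 1998-10-24 11:00

Spacing: 16, 16, 16, 16, 16 h — constant 16 h.
1998-10-22 11:00 + 16 h = 1998-10-23 03:00.
1998-10-23 03:00 + 16 h = 1998-10-23 19:00.
1998-10-23 19:00 + 16 h = 1998-10-24 11:00.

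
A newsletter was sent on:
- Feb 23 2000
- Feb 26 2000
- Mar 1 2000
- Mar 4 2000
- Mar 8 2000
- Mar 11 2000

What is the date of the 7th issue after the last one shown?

Gaps: 3, 4, 3, 4, 3 days — not constant, but cyclic with period 2.
The events fall on every Wednesday and Saturday.
Next Wednesday: Mar 15 2000.
The following Saturday is Mar 18 2000.
Next Wednesday: Mar 22 2000.
The following Saturday is Mar 25 2000.
The following Wednesday is Mar 29 2000.
The following Saturday is Apr 1 2000.
The following Wednesday is Apr 5 2000.

Apr 5 2000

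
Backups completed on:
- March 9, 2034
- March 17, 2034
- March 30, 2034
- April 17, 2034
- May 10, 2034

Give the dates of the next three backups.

Intervals are 8, 13, 18, 23 days — an arithmetic progression with common difference 5.
Next gap: 28 days. May 10, 2034 + 28 days = June 7, 2034.
Next gap: 33 days. June 7, 2034 + 33 days = July 10, 2034.
Next gap: 38 days. July 10, 2034 + 38 days = August 17, 2034.

June 7, 2034; July 10, 2034; August 17, 2034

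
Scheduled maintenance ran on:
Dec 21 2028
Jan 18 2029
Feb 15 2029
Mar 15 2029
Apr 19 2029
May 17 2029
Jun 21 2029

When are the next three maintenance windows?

Gaps: 28, 28, 28, 35, 28, 35 days — a mix of 28 and 35. Every date is a Thursday.
Each is the 3rd Thursday of its month.
3rd Thursday of July 2029: Jul 19 2029.
August 2029 — 3rd Thursday is Aug 16 2029.
September 2029 — 3rd Thursday is Sep 20 2029.

Jul 19 2029, Aug 16 2029, Sep 20 2029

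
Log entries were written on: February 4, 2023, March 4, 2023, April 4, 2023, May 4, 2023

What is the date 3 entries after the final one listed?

Each date is the 4th; the gaps (28, 31, 30) track the month lengths.
The rule is the 4th of each month.
Next: June 2023 → June 4, 2023.
July 2023: July 4, 2023.
August 2023: August 4, 2023.

August 4, 2023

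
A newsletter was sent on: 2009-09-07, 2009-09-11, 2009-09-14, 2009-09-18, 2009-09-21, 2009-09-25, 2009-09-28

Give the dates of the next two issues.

Gaps: 4, 3, 4, 3, 4, 3 days — not constant, but cyclic with period 2.
The events fall on every Monday and Friday.
Next Friday: 2009-10-02.
Next Monday: 2009-10-05.

2009-10-02, 2009-10-05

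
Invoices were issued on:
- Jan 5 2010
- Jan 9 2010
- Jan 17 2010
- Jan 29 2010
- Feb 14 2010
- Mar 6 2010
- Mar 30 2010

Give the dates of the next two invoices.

Apr 27 2010, May 29 2010

Intervals are 4, 8, 12, 16, 20, 24 days — an arithmetic progression with common difference 4.
Next gap: 28 days. Mar 30 2010 + 28 days = Apr 27 2010.
Next gap: 32 days. Apr 27 2010 + 32 days = May 29 2010.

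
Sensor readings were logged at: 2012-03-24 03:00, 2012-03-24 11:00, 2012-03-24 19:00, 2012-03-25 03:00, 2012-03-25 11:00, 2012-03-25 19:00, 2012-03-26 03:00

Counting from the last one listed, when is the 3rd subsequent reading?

The interval is a steady 8 hours (8, 8, 8, 8, 8, 8).
2012-03-26 03:00 + 8 h = 2012-03-26 11:00.
2012-03-26 11:00 + 8 h = 2012-03-26 19:00.
2012-03-26 19:00 + 8 h = 2012-03-27 03:00.

2012-03-27 03:00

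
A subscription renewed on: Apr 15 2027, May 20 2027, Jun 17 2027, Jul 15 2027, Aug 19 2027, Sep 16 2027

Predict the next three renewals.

All dates are Thursdays, 35, 28, 28, 35, 28 days apart.
Specifically, the 3rd Thursday of each month.
3rd Thursday of October 2027: Oct 21 2027.
3rd Thursday of November 2027: Nov 18 2027.
December 2027 — 3rd Thursday is Dec 16 2027.

Oct 21 2027, Nov 18 2027, Dec 16 2027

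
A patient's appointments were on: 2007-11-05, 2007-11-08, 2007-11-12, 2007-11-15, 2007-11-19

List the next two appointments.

Gaps: 3, 4, 3, 4 days — not constant, but cyclic with period 2.
The events fall on every Monday and Thursday.
The following Thursday is 2007-11-22.
Next Monday: 2007-11-26.

2007-11-22, 2007-11-26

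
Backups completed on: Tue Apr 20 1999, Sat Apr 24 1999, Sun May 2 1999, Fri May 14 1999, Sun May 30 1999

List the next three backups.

Sat Jun 19 1999, Tue Jul 13 1999, Tue Aug 10 1999

Gaps: 4, 8, 12, 16 days — each gap is 4 larger than the previous one.
Next gap: 20 days. Sun May 30 1999 + 20 days = Sat Jun 19 1999.
Next gap: 24 days. Sat Jun 19 1999 + 24 days = Tue Jul 13 1999.
Next gap: 28 days. Tue Jul 13 1999 + 28 days = Tue Aug 10 1999.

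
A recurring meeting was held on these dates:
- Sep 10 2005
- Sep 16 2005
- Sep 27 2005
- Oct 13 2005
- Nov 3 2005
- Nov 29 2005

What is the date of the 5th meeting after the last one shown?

Jun 22 2006

Intervals are 6, 11, 16, 21, 26 days — an arithmetic progression with common difference 5.
Next gap: 31 days. Nov 29 2005 + 31 days = Dec 30 2005.
Next gap: 36 days. Dec 30 2005 + 36 days = Feb 4 2006.
Next gap: 41 days. Feb 4 2006 + 41 days = Mar 17 2006.
Next gap: 46 days. Mar 17 2006 + 46 days = May 2 2006.
Next gap: 51 days. May 2 2006 + 51 days = Jun 22 2006.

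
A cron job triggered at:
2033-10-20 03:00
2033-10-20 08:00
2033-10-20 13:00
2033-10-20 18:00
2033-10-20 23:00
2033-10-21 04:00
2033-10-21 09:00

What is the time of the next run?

2033-10-21 14:00

The interval is a steady 5 hours (5, 5, 5, 5, 5, 5).
2033-10-21 09:00 + 5 h = 2033-10-21 14:00.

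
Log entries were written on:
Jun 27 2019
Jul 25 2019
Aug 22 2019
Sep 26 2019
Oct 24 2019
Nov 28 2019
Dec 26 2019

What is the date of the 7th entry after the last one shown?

Jul 23 2020

All dates are Thursdays, 28, 28, 35, 28, 35, 28 days apart.
Specifically, the 4th Thursday of each month.
4th Thursday of January 2020: Jan 23 2020.
4th Thursday of February 2020: Feb 27 2020.
4th Thursday of March 2020: Mar 26 2020.
4th Thursday of April 2020: Apr 23 2020.
4th Thursday of May 2020: May 28 2020.
June 2020 — 4th Thursday is Jun 25 2020.
July 2020 — 4th Thursday is Jul 23 2020.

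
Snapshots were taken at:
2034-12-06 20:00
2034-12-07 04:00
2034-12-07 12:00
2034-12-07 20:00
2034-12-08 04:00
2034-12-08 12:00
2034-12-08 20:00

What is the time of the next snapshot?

2034-12-09 04:00

The interval is a steady 8 hours (8, 8, 8, 8, 8, 8).
2034-12-08 20:00 + 8 h = 2034-12-09 04:00.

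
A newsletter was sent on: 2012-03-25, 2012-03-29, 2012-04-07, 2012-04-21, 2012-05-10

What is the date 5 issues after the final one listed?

2012-10-27

The spacing grows by 5 each time: 4, 9, 14, 19 days.
Next gap: 24 days. 2012-05-10 + 24 days = 2012-06-03.
Next gap: 29 days. 2012-06-03 + 29 days = 2012-07-02.
Next gap: 34 days. 2012-07-02 + 34 days = 2012-08-05.
Next gap: 39 days. 2012-08-05 + 39 days = 2012-09-13.
Next gap: 44 days. 2012-09-13 + 44 days = 2012-10-27.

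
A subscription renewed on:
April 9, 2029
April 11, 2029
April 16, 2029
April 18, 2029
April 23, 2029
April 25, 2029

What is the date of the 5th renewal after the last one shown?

The gap pattern 2, 5, 2, 5, 2 repeats every 2 events.
These are the Mondays and Wednesdays of each week.
The following Monday is April 30, 2029.
The following Wednesday is May 2, 2029.
Next Monday: May 7, 2029.
Next Wednesday: May 9, 2029.
Next Monday: May 14, 2029.

May 14, 2029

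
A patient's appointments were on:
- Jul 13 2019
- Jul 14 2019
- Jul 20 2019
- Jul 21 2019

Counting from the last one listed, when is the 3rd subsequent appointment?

The gap pattern 1, 6, 1 repeats every 2 events.
These are the Saturdays and Sundays of each week.
Next Saturday: Jul 27 2019.
The following Sunday is Jul 28 2019.
The following Saturday is Aug 3 2019.

Aug 3 2019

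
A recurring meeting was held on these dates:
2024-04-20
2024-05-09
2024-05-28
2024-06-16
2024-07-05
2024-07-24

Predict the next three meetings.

2024-08-12, 2024-08-31, 2024-09-19

Every event comes 19 days after the last (19, 19, 19, 19, 19).
2024-07-24 + 19 days = 2024-08-12.
2024-08-12 + 19 days = 2024-08-31.
2024-08-31 + 19 days = 2024-09-19.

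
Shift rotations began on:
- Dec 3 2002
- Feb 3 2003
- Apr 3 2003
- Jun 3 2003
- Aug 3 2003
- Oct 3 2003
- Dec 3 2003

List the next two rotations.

Gaps: 62, 59, 61, 61, 61, 61 days — not constant. Every event is on the 3rd of the month.
Pattern: the 3rd of every 2 months.
February 2004: Feb 3 2004.
April 2004: Apr 3 2004.

Feb 3 2004, Apr 3 2004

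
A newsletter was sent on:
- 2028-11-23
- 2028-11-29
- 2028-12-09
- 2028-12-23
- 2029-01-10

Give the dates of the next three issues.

Gaps: 6, 10, 14, 18 days — each gap is 4 larger than the previous one.
Next gap: 22 days. 2029-01-10 + 22 days = 2029-02-01.
Next gap: 26 days. 2029-02-01 + 26 days = 2029-02-27.
Next gap: 30 days. 2029-02-27 + 30 days = 2029-03-29.

2029-02-01, 2029-02-27, 2029-03-29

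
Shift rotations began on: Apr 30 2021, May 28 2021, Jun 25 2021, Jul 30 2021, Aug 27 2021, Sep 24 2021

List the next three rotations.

Oct 29 2021, Nov 26 2021, Dec 31 2021

These are Fridays with 28, 28, 35, 28, 28-day gaps.
Each is the final Friday of its month — Apr 30 2021 is past the 28th, so '4th Friday' doesn't fit.
Last Friday of October 2021: Oct 29 2021.
November 2021 ends with Friday Nov 26 2021.
Last Friday of December 2021: Dec 31 2021.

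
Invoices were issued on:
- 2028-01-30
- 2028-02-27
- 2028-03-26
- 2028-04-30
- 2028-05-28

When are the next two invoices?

2028-06-25, 2028-07-30

Every date is a Sunday; gaps 28, 28, 35, 28 days.
Each is the last Sunday of its month (at least one falls on the 29th or later, ruling out '4th Sunday').
Last Sunday of June 2028: 2028-06-25.
Last Sunday of July 2028: 2028-07-30.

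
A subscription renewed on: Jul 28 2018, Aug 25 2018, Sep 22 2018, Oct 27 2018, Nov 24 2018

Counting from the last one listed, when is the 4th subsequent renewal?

Mar 23 2019

All dates are Saturdays, 28, 28, 35, 28 days apart.
Specifically, the 4th Saturday of each month.
4th Saturday of December 2018: Dec 22 2018.
4th Saturday of January 2019: Jan 26 2019.
February 2019 — 4th Saturday is Feb 23 2019.
4th Saturday of March 2019: Mar 23 2019.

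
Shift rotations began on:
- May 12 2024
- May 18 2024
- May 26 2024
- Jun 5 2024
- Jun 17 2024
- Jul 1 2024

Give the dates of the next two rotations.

The spacing grows by 2 each time: 6, 8, 10, 12, 14 days.
Next gap: 16 days. Jul 1 2024 + 16 days = Jul 17 2024.
Next gap: 18 days. Jul 17 2024 + 18 days = Aug 4 2024.

Jul 17 2024, Aug 4 2024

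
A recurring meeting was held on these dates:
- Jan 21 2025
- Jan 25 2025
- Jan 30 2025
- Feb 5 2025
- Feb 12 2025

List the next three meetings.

Feb 20 2025, Mar 1 2025, Mar 11 2025

Gaps: 4, 5, 6, 7 days — each gap is 1 larger than the previous one.
Next gap: 8 days. Feb 12 2025 + 8 days = Feb 20 2025.
Next gap: 9 days. Feb 20 2025 + 9 days = Mar 1 2025.
Next gap: 10 days. Mar 1 2025 + 10 days = Mar 11 2025.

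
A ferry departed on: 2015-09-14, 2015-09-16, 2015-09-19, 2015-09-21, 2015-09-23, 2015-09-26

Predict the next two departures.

The gap pattern 2, 3, 2, 2, 3 repeats every 3 events.
These are the Mondays, Wednesdays and Saturdays of each week.
Next Monday: 2015-09-28.
Next Wednesday: 2015-09-30.

2015-09-28, 2015-09-30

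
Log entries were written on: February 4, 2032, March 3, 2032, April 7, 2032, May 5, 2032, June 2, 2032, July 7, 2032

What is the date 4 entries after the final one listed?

All dates are Wednesdays, 28, 35, 28, 28, 35 days apart.
Specifically, the 1st Wednesday of each month.
1st Wednesday of August 2032: August 4, 2032.
1st Wednesday of September 2032: September 1, 2032.
1st Wednesday of October 2032: October 6, 2032.
1st Wednesday of November 2032: November 3, 2032.

November 3, 2032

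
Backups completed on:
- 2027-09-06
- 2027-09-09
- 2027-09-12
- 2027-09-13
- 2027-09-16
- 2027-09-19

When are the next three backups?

2027-09-20, 2027-09-23, 2027-09-26

The gap pattern 3, 3, 1, 3, 3 repeats every 3 events.
These are the Mondays, Thursdays and Sundays of each week.
The following Monday is 2027-09-20.
The following Thursday is 2027-09-23.
Next Sunday: 2027-09-26.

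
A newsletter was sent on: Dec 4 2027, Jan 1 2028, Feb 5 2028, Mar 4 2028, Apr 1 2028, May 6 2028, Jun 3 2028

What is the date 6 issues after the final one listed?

Dec 2 2028

These are Saturdays at 28- or 35-day spacing (28, 35, 28, 28, 35, 28).
The pattern: 1st Saturday of the month.
July 2028 — 1st Saturday is Jul 1 2028.
August 2028 — 1st Saturday is Aug 5 2028.
1st Saturday of September 2028: Sep 2 2028.
1st Saturday of October 2028: Oct 7 2028.
1st Saturday of November 2028: Nov 4 2028.
1st Saturday of December 2028: Dec 2 2028.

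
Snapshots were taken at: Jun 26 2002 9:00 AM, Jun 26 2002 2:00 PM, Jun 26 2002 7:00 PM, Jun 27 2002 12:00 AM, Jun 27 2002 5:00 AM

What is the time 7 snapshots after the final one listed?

Spacing: 5, 5, 5, 5 h — constant 5 h.
Jun 27 2002 5:00 AM + 5 h = Jun 27 2002 10:00 AM.
Jun 27 2002 10:00 AM + 5 h = Jun 27 2002 3:00 PM.
Jun 27 2002 3:00 PM + 5 h = Jun 27 2002 8:00 PM.
Jun 27 2002 8:00 PM + 5 h = Jun 28 2002 1:00 AM.
Jun 28 2002 1:00 AM + 5 h = Jun 28 2002 6:00 AM.
Jun 28 2002 6:00 AM + 5 h = Jun 28 2002 11:00 AM.
Jun 28 2002 11:00 AM + 5 h = Jun 28 2002 4:00 PM.

Jun 28 2002 4:00 PM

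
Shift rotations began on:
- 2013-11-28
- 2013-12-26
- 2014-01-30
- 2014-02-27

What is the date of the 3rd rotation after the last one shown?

2014-05-29

Every date is a Thursday; gaps 28, 35, 28 days.
Each is the last Thursday of its month (at least one falls on the 29th or later, ruling out '4th Thursday').
Last Thursday of March 2014: 2014-03-27.
Last Thursday of April 2014: 2014-04-24.
May 2014 ends with Thursday 2014-05-29.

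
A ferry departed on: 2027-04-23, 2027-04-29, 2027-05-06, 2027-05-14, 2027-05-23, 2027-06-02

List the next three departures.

The spacing grows by 1 each time: 6, 7, 8, 9, 10 days.
Next gap: 11 days. 2027-06-02 + 11 days = 2027-06-13.
Next gap: 12 days. 2027-06-13 + 12 days = 2027-06-25.
Next gap: 13 days. 2027-06-25 + 13 days = 2027-07-08.

2027-06-13, 2027-06-25, 2027-07-08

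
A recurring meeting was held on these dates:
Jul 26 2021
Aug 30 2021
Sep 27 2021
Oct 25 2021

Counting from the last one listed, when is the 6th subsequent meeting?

Apr 25 2022

All Mondays; the gaps (35, 28, 28) vary with month length.
This is the last Monday of each month.
November 2021 ends with Monday Nov 29 2021.
December 2021 ends with Monday Dec 27 2021.
January 2022 ends with Monday Jan 31 2022.
Last Monday of February 2022: Feb 28 2022.
March 2022 ends with Monday Mar 28 2022.
Last Monday of April 2022: Apr 25 2022.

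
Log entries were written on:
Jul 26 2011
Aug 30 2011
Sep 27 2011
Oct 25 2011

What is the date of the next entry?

All Tuesdays; the gaps (35, 28, 28) vary with month length.
This is the last Tuesday of each month.
Last Tuesday of November 2011: Nov 29 2011.

Nov 29 2011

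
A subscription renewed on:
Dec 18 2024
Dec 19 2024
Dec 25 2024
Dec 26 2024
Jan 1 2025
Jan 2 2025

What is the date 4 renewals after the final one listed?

Every event lands on a Wednesday or Thursday (gaps cycle 1, 6, 1, 6, 1).
So the schedule is: every Wednesday and Thursday.
The following Wednesday is Jan 8 2025.
Next Thursday: Jan 9 2025.
The following Wednesday is Jan 15 2025.
Next Thursday: Jan 16 2025.

Jan 16 2025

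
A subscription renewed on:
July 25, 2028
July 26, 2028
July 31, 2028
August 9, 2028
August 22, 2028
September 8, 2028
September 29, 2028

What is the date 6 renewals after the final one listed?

April 27, 2029

The spacing grows by 4 each time: 1, 5, 9, 13, 17, 21 days.
Next gap: 25 days. September 29, 2028 + 25 days = October 24, 2028.
Next gap: 29 days. October 24, 2028 + 29 days = November 22, 2028.
Next gap: 33 days. November 22, 2028 + 33 days = December 25, 2028.
Next gap: 37 days. December 25, 2028 + 37 days = January 31, 2029.
Next gap: 41 days. January 31, 2029 + 41 days = March 13, 2029.
Next gap: 45 days. March 13, 2029 + 45 days = April 27, 2029.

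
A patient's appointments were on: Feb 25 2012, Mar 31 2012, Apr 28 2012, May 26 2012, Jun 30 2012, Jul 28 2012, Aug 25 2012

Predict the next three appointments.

All Saturdays; the gaps (35, 28, 28, 35, 28, 28) vary with month length.
This is the last Saturday of each month.
Last Saturday of September 2012: Sep 29 2012.
October 2012 ends with Saturday Oct 27 2012.
November 2012 ends with Saturday Nov 24 2012.

Sep 29 2012, Oct 27 2012, Nov 24 2012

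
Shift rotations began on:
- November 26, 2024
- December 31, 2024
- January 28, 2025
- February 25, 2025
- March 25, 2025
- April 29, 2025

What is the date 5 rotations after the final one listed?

September 30, 2025

Every date is a Tuesday; gaps 35, 28, 28, 28, 35 days.
Each is the last Tuesday of its month (at least one falls on the 29th or later, ruling out '4th Tuesday').
Last Tuesday of May 2025: May 27, 2025.
June 2025 ends with Tuesday June 24, 2025.
July 2025 ends with Tuesday July 29, 2025.
August 2025 ends with Tuesday August 26, 2025.
Last Tuesday of September 2025: September 30, 2025.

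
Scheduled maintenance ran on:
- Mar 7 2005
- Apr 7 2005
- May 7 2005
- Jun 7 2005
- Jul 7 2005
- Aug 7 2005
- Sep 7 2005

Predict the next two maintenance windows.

Each date is the 7th; the gaps (31, 30, 31, 30, 31, 31) track the month lengths.
The rule is the 7th of each month.
October 2005: Oct 7 2005.
November 2005: Nov 7 2005.

Oct 7 2005, Nov 7 2005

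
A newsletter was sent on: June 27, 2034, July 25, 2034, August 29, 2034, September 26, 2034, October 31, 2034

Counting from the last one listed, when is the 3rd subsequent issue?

These are Tuesdays with 28, 35, 28, 35-day gaps.
Each is the final Tuesday of its month — August 29, 2034 is past the 28th, so '4th Tuesday' doesn't fit.
Last Tuesday of November 2034: November 28, 2034.
December 2034 ends with Tuesday December 26, 2034.
Last Tuesday of January 2035: January 30, 2035.

January 30, 2035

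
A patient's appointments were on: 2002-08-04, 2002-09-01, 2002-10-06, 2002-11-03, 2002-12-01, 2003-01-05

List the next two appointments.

All dates are Sundays, 28, 35, 28, 28, 35 days apart.
Specifically, the 1st Sunday of each month.
1st Sunday of February 2003: 2003-02-02.
March 2003 — 1st Sunday is 2003-03-02.

2003-02-02, 2003-03-02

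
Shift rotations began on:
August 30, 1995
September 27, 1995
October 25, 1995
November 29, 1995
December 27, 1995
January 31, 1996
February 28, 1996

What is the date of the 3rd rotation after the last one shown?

These are Wednesdays with 28, 28, 35, 28, 35, 28-day gaps.
Each is the final Wednesday of its month — August 30, 1995 is past the 28th, so '4th Wednesday' doesn't fit.
Last Wednesday of March 1996: March 27, 1996.
Last Wednesday of April 1996: April 24, 1996.
Last Wednesday of May 1996: May 29, 1996.

May 29, 1996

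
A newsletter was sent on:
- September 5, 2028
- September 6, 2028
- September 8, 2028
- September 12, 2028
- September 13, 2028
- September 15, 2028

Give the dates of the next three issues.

Every event lands on a Tuesday or Wednesday or Friday (gaps cycle 1, 2, 4, 1, 2).
So the schedule is: every Tuesday, Wednesday and Friday.
The following Tuesday is September 19, 2028.
The following Wednesday is September 20, 2028.
The following Friday is September 22, 2028.

September 19, 2028; September 20, 2028; September 22, 2028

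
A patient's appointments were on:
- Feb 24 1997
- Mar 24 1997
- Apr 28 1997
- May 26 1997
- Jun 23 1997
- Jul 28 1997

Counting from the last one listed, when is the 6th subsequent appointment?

These are Mondays at 28- or 35-day spacing (28, 35, 28, 28, 35).
The pattern: 4th Monday of the month.
4th Monday of August 1997: Aug 25 1997.
September 1997 — 4th Monday is Sep 22 1997.
October 1997 — 4th Monday is Oct 27 1997.
4th Monday of November 1997: Nov 24 1997.
4th Monday of December 1997: Dec 22 1997.
4th Monday of January 1998: Jan 26 1998.

Jan 26 1998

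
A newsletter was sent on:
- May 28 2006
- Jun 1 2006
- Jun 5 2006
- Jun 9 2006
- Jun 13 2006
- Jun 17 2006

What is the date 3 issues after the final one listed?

Jun 29 2006

Gaps between consecutive events: 4, 4, 4, 4, 4 days — a constant 4-day interval.
Jun 17 2006 + 4 days = Jun 21 2006.
Jun 21 2006 + 4 days = Jun 25 2006.
Jun 25 2006 + 4 days = Jun 29 2006.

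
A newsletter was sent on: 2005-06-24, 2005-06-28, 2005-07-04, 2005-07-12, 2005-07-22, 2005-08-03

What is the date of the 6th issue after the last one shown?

2005-11-25

The spacing grows by 2 each time: 4, 6, 8, 10, 12 days.
Next gap: 14 days. 2005-08-03 + 14 days = 2005-08-17.
Next gap: 16 days. 2005-08-17 + 16 days = 2005-09-02.
Next gap: 18 days. 2005-09-02 + 18 days = 2005-09-20.
Next gap: 20 days. 2005-09-20 + 20 days = 2005-10-10.
Next gap: 22 days. 2005-10-10 + 22 days = 2005-11-01.
Next gap: 24 days. 2005-11-01 + 24 days = 2005-11-25.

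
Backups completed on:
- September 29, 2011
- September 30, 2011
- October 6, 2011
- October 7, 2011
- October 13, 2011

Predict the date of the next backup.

October 14, 2011

Every event lands on a Thursday or Friday (gaps cycle 1, 6, 1, 6).
So the schedule is: every Thursday and Friday.
The following Friday is October 14, 2011.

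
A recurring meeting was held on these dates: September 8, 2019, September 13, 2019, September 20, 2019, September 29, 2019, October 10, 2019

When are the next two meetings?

The spacing grows by 2 each time: 5, 7, 9, 11 days.
Next gap: 13 days. October 10, 2019 + 13 days = October 23, 2019.
Next gap: 15 days. October 23, 2019 + 15 days = November 7, 2019.

October 23, 2019; November 7, 2019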